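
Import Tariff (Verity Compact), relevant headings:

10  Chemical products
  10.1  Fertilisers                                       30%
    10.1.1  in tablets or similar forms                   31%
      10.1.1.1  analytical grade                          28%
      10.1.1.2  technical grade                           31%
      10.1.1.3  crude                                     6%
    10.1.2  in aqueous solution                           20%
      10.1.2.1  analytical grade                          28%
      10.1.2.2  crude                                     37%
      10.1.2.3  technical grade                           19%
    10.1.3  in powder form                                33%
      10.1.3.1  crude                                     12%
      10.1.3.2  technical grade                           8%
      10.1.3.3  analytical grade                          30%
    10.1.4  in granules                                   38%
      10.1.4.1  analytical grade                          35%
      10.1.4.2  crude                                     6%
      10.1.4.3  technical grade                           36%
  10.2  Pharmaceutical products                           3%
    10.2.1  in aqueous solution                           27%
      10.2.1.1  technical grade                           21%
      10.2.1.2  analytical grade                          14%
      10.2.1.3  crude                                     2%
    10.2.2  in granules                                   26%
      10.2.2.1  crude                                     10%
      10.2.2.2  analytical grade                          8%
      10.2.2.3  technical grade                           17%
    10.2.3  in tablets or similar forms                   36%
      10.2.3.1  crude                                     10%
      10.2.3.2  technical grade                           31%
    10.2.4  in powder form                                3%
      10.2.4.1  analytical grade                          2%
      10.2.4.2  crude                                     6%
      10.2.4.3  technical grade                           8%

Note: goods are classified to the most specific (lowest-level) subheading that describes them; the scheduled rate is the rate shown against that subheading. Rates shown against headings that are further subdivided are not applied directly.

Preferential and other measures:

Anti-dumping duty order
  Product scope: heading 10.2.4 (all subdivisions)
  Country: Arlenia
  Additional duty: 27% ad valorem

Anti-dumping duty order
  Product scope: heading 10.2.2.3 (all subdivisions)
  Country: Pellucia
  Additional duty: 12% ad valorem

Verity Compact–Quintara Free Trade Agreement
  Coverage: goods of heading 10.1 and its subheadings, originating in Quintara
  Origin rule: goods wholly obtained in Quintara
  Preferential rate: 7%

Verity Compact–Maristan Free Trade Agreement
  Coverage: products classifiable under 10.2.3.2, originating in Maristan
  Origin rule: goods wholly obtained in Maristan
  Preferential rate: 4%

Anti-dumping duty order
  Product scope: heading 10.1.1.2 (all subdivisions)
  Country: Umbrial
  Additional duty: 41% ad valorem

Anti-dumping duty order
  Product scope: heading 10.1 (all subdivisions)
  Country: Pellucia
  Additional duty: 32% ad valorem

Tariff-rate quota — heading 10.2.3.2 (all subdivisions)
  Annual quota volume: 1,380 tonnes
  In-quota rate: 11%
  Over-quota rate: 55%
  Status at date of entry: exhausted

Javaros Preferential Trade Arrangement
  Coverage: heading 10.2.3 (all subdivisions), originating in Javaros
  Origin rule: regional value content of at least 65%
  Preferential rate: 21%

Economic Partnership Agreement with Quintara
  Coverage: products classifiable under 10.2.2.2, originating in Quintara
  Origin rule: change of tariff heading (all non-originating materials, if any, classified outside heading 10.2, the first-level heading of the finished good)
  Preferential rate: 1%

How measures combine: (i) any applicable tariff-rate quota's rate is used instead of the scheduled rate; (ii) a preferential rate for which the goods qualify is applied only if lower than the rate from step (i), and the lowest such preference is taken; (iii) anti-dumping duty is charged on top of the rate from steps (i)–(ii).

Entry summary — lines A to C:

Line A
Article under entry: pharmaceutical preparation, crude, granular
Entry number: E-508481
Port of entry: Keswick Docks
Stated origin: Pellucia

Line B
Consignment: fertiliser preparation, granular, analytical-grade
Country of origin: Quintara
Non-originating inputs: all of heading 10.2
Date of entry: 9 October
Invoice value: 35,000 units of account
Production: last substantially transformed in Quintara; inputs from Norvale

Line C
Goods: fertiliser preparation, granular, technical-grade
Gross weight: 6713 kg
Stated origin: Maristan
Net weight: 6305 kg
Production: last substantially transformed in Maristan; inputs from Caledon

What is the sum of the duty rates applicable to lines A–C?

81%

Line A: pharmaceutical → 10.2; granular → 10.2.2; crude → 10.2.2.1. Scheduled 10%. No special measure applies. → 10%.
Line B: fertiliser → 10.1; granular → 10.1.4; analytical-grade → 10.1.4.1. Scheduled 35%. Quintara agreement on 10.1: not wholly obtained; Quintara agreement on 10.2.2.2: 10.1.4.1 not covered. → 35%.
Line C: fertiliser → 10.1; granular → 10.1.4; technical-grade → 10.1.4.3. Scheduled 36%. Maristan agreement on 10.2.3.2: 10.1.4.3 not covered. → 36%.
Sum: 10% + 35% + 36% = 81%.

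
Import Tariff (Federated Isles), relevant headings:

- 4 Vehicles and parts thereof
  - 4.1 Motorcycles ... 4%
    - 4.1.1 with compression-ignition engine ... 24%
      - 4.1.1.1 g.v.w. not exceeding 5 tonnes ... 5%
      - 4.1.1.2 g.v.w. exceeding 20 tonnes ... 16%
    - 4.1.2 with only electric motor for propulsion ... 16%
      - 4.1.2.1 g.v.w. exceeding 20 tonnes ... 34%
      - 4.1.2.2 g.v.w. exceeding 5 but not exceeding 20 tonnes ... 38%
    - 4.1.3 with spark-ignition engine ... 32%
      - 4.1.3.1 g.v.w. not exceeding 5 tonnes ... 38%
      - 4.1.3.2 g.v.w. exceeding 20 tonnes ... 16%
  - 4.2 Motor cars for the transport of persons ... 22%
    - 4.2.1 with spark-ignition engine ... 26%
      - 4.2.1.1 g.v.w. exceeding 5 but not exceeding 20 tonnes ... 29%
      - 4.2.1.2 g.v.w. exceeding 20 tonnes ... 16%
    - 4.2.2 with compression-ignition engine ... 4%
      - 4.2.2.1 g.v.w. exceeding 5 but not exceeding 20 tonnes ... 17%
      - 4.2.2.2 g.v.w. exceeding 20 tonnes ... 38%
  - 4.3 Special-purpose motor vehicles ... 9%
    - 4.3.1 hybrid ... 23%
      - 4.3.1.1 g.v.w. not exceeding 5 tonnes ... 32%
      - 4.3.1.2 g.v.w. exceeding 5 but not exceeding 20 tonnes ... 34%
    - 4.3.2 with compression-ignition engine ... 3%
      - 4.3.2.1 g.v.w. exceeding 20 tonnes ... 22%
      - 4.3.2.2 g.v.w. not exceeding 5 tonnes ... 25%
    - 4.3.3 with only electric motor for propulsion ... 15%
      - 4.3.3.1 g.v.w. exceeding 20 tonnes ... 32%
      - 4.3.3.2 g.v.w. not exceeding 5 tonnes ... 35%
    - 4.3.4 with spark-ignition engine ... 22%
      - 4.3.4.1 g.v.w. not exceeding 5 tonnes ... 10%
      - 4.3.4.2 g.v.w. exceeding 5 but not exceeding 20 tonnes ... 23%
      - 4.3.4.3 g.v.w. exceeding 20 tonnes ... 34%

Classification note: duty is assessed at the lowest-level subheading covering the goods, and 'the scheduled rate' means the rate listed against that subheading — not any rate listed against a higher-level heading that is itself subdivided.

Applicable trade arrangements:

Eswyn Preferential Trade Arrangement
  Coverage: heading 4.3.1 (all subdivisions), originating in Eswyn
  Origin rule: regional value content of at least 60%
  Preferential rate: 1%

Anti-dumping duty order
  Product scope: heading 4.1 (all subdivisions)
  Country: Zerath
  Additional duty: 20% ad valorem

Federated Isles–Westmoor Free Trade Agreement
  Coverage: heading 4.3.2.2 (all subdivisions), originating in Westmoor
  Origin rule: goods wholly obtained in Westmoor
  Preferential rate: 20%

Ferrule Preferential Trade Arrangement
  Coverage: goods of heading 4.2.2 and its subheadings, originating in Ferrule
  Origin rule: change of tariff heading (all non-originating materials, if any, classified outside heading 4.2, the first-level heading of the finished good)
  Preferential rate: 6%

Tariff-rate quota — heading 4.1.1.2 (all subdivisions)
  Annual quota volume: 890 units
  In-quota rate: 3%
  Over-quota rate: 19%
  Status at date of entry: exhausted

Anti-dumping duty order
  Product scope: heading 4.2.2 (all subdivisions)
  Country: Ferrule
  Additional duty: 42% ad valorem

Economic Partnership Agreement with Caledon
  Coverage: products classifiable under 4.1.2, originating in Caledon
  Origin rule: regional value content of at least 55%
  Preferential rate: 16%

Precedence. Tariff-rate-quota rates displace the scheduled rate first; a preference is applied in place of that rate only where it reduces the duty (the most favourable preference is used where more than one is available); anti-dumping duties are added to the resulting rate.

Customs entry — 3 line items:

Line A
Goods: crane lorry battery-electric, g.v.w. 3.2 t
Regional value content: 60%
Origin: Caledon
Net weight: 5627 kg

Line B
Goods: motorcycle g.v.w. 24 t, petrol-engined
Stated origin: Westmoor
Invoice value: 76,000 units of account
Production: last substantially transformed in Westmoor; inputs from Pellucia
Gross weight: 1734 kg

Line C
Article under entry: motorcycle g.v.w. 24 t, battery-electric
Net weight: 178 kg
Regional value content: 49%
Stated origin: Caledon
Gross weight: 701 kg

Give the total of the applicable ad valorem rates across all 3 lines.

85%

Line A: crane lorry → 4.3; battery-electric → 4.3.3; g.v.w. 3.2 t → 4.3.3.2. Scheduled 35%. Caledon agreement on 4.1.2: 4.3.3.2 not covered. → 35%.
Line B: motorcycle → 4.1; petrol-engined → 4.1.3; g.v.w. 24 t → 4.1.3.2. Scheduled 16%. Westmoor agreement on 4.3.2.2: 4.1.3.2 not covered. → 16%.
Line C: motorcycle → 4.1; battery-electric → 4.1.2; g.v.w. 24 t → 4.1.2.1. Scheduled 34%. Caledon agreement on 4.1.2: RVC < 55%. → 34%.
Sum: 35% + 16% + 34% = 85%.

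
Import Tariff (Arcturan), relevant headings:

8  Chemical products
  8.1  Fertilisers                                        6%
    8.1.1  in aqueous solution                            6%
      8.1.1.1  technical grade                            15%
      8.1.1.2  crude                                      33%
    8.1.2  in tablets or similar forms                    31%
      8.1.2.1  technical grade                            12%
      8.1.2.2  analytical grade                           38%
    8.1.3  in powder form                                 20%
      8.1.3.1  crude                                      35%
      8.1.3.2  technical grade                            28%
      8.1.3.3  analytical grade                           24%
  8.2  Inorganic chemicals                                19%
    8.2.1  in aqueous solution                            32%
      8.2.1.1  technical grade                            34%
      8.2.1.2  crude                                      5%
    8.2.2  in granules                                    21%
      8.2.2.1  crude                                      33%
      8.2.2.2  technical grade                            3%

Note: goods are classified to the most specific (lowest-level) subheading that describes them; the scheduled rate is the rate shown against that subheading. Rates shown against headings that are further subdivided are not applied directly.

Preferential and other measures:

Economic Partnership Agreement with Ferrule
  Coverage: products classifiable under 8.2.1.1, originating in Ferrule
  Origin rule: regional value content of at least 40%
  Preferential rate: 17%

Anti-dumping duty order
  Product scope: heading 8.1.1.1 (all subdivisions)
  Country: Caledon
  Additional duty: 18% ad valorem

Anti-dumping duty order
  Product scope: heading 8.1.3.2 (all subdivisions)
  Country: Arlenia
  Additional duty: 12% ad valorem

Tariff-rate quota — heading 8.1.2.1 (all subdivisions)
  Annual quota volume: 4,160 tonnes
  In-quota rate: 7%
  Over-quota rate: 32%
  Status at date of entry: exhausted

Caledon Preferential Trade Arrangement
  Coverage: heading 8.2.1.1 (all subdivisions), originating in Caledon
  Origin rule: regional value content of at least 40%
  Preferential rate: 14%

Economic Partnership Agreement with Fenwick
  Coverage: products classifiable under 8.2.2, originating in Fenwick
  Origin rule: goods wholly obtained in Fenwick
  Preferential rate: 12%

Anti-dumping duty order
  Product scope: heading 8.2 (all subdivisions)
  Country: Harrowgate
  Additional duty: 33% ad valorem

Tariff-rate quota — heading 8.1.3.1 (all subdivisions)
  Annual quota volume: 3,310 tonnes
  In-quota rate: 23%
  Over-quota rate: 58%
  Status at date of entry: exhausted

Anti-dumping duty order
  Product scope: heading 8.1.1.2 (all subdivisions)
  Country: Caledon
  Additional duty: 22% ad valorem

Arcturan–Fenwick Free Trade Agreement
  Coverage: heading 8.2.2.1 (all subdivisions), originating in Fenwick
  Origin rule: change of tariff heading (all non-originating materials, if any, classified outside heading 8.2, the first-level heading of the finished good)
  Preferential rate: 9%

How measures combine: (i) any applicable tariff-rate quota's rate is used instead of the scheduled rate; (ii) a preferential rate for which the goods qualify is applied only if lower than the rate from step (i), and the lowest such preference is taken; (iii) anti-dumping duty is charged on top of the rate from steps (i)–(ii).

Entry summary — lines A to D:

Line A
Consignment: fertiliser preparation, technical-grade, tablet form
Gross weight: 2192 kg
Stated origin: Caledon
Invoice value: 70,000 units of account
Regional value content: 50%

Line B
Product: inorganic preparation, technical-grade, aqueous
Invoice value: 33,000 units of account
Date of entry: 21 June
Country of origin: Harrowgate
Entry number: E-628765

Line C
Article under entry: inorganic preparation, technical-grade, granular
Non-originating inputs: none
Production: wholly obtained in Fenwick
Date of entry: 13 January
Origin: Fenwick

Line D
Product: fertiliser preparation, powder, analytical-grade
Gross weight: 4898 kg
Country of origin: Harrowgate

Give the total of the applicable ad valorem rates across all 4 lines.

126%

Line A: fertiliser → 8.1; tablet form → 8.1.2; technical-grade → 8.1.2.1. Scheduled 12%. quota on 8.1.2.1 exhausted → over-quota 32%; Caledon agreement on 8.2.1.1: 8.1.2.1 not covered. → 32%.
Line B: inorganic → 8.2; aqueous → 8.2.1; technical-grade → 8.2.1.1. Scheduled 34%. anti-dumping (Harrowgate, 8.2): +33%; total 34% + 33% = 67%. → 67%.
Line C: inorganic → 8.2; granular → 8.2.2; technical-grade → 8.2.2.2. Scheduled 3%. Fenwick agreement on 8.2.2: wholly obtained → 12% available; Fenwick agreement on 8.2.2.1: 8.2.2.2 not covered; preference 12% not lower than 3% → no reduction. → 3%.
Line D: fertiliser → 8.1; powder → 8.1.3; analytical-grade → 8.1.3.3. Scheduled 24%. No special measure applies. → 24%.
Sum: 32% + 67% + 3% + 24% = 126%.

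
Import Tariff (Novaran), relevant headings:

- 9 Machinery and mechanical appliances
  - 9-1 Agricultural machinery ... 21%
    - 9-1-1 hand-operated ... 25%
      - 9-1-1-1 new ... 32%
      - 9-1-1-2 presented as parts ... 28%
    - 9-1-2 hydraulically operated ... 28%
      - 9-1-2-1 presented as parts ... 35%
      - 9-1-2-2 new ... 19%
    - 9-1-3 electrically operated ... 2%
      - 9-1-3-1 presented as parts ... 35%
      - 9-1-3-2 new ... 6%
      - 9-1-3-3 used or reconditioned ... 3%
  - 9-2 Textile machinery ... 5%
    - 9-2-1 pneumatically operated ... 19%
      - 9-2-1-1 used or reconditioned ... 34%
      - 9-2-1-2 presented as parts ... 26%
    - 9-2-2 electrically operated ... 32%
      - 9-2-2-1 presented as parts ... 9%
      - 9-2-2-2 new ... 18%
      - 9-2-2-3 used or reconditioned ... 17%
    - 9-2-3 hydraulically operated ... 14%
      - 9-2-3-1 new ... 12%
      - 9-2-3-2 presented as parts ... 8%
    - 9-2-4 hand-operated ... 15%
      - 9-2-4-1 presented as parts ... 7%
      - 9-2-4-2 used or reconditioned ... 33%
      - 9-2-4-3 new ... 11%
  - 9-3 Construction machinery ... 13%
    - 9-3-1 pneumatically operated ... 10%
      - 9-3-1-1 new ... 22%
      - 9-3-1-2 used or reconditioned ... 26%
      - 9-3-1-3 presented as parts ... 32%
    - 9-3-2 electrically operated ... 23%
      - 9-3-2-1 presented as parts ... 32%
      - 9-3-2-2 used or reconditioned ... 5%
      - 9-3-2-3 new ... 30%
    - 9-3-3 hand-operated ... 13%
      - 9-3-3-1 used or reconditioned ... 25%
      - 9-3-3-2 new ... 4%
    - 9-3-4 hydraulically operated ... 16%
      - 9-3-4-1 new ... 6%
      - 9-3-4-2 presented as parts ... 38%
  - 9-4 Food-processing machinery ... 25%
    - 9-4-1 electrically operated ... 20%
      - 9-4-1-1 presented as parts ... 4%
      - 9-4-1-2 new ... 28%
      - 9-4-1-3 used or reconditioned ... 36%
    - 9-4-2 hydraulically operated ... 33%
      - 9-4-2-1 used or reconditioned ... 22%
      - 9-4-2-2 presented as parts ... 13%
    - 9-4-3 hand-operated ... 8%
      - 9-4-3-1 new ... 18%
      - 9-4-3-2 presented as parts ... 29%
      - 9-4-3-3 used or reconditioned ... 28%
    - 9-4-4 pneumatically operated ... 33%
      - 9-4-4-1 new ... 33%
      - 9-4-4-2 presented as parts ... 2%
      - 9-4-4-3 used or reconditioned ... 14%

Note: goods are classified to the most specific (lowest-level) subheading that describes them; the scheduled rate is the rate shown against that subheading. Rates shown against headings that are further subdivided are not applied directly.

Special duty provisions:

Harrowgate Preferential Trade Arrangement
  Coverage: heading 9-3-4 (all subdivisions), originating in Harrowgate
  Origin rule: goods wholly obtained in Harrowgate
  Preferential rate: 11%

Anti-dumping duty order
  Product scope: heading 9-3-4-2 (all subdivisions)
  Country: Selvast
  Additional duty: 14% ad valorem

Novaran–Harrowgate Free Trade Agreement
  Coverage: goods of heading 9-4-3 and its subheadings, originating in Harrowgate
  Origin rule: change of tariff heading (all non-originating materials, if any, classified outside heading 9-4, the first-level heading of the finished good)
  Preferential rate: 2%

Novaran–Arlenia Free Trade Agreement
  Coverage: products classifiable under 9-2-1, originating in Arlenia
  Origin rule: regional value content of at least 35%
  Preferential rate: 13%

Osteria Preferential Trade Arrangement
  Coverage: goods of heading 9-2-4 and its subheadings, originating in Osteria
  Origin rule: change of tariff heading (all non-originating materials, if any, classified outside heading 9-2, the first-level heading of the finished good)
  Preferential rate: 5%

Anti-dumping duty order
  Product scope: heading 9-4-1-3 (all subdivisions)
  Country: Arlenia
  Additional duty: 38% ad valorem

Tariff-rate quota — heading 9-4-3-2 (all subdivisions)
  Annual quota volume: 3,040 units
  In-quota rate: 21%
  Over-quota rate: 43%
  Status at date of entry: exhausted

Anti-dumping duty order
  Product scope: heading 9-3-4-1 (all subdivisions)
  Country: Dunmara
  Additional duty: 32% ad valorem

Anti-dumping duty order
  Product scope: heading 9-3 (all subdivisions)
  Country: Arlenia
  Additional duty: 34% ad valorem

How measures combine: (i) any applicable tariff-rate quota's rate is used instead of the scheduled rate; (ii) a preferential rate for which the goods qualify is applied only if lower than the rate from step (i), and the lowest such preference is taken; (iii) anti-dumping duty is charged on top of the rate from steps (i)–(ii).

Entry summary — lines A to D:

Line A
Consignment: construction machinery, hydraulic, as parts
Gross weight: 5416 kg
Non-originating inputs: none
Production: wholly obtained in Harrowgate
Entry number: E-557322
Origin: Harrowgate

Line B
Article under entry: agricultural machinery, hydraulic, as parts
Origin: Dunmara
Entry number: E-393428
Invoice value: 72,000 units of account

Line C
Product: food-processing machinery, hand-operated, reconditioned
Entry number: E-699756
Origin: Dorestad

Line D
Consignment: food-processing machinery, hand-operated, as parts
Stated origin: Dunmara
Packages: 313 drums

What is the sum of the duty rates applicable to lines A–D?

Line A: construction → 9-3; hydraulic → 9-3-4; as parts → 9-3-4-2. Scheduled 38%. Harrowgate agreement on 9-3-4: wholly obtained → 11% available; Harrowgate agreement on 9-4-3: 9-3-4-2 not covered; preferential 11%. → 11%.
Line B: agricultural → 9-1; hydraulic → 9-1-2; as parts → 9-1-2-1. Scheduled 35%. No special measure applies. → 35%.
Line C: food-processing → 9-4; hand-operated → 9-4-3; reconditioned → 9-4-3-3. Scheduled 28%. No special measure applies. → 28%.
Line D: food-processing → 9-4; hand-operated → 9-4-3; as parts → 9-4-3-2. Scheduled 29%. quota on 9-4-3-2 exhausted → over-quota 43%. → 43%.
Sum: 11% + 35% + 28% + 43% = 117%.

117%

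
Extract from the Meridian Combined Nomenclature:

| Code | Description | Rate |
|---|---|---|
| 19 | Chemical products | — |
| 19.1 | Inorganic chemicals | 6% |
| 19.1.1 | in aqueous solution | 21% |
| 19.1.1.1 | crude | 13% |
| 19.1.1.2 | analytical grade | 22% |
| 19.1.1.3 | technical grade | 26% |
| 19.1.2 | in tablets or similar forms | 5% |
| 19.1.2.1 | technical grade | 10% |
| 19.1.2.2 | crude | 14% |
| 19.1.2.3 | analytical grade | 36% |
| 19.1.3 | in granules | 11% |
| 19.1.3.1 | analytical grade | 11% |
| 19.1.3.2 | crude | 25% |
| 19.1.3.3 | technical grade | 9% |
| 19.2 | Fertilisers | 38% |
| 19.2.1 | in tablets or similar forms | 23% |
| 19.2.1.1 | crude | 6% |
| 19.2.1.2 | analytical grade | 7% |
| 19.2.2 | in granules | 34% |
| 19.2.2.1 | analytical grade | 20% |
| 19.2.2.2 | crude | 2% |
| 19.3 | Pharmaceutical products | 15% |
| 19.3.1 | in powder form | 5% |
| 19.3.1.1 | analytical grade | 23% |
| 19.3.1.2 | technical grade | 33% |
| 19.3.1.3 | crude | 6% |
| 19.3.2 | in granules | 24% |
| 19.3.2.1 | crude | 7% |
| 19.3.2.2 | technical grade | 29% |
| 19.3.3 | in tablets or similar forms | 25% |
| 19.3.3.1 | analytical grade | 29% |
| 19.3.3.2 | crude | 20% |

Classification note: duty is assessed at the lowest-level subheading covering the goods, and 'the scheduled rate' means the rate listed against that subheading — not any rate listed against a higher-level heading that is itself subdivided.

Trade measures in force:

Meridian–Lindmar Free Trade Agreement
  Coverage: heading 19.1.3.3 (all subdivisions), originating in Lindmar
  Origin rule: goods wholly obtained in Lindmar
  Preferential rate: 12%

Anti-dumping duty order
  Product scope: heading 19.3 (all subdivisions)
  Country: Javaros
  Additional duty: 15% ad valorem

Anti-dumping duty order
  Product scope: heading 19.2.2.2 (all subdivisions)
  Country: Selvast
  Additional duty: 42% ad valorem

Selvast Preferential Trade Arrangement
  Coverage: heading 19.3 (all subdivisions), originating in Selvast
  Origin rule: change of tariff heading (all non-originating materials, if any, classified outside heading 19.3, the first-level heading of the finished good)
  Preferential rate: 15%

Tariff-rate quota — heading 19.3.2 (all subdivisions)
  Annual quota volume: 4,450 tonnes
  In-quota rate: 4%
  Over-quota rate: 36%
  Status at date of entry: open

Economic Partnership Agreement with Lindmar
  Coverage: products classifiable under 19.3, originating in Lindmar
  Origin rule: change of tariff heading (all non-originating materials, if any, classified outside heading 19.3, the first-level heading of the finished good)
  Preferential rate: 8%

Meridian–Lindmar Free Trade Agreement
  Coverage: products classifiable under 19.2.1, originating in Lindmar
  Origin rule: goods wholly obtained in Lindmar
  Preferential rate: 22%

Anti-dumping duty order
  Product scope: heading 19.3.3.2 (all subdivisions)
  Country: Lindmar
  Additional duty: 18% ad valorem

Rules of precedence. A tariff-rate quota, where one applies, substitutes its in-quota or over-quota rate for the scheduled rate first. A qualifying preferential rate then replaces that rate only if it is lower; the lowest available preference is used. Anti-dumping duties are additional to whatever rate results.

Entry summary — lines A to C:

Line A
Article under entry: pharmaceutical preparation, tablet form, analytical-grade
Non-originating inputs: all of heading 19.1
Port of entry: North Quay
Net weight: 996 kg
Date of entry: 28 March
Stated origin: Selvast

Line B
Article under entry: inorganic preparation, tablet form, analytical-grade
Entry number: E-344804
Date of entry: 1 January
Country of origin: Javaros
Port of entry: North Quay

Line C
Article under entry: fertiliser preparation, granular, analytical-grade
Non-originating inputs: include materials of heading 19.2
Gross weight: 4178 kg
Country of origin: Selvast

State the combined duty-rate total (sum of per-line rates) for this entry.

Line A: pharmaceutical → 19.3; tablet form → 19.3.3; analytical-grade → 19.3.3.1. Scheduled 29%. Selvast agreement on 19.3: CTH met → 15% available; preferential 15%. → 15%.
Line B: inorganic → 19.1; tablet form → 19.1.2; analytical-grade → 19.1.2.3. Scheduled 36%. No special measure applies. → 36%.
Line C: fertiliser → 19.2; granular → 19.2.2; analytical-grade → 19.2.2.1. Scheduled 20%. Selvast agreement on 19.3: 19.2.2.1 not covered. → 20%.
Sum: 15% + 36% + 20% = 71%.

71%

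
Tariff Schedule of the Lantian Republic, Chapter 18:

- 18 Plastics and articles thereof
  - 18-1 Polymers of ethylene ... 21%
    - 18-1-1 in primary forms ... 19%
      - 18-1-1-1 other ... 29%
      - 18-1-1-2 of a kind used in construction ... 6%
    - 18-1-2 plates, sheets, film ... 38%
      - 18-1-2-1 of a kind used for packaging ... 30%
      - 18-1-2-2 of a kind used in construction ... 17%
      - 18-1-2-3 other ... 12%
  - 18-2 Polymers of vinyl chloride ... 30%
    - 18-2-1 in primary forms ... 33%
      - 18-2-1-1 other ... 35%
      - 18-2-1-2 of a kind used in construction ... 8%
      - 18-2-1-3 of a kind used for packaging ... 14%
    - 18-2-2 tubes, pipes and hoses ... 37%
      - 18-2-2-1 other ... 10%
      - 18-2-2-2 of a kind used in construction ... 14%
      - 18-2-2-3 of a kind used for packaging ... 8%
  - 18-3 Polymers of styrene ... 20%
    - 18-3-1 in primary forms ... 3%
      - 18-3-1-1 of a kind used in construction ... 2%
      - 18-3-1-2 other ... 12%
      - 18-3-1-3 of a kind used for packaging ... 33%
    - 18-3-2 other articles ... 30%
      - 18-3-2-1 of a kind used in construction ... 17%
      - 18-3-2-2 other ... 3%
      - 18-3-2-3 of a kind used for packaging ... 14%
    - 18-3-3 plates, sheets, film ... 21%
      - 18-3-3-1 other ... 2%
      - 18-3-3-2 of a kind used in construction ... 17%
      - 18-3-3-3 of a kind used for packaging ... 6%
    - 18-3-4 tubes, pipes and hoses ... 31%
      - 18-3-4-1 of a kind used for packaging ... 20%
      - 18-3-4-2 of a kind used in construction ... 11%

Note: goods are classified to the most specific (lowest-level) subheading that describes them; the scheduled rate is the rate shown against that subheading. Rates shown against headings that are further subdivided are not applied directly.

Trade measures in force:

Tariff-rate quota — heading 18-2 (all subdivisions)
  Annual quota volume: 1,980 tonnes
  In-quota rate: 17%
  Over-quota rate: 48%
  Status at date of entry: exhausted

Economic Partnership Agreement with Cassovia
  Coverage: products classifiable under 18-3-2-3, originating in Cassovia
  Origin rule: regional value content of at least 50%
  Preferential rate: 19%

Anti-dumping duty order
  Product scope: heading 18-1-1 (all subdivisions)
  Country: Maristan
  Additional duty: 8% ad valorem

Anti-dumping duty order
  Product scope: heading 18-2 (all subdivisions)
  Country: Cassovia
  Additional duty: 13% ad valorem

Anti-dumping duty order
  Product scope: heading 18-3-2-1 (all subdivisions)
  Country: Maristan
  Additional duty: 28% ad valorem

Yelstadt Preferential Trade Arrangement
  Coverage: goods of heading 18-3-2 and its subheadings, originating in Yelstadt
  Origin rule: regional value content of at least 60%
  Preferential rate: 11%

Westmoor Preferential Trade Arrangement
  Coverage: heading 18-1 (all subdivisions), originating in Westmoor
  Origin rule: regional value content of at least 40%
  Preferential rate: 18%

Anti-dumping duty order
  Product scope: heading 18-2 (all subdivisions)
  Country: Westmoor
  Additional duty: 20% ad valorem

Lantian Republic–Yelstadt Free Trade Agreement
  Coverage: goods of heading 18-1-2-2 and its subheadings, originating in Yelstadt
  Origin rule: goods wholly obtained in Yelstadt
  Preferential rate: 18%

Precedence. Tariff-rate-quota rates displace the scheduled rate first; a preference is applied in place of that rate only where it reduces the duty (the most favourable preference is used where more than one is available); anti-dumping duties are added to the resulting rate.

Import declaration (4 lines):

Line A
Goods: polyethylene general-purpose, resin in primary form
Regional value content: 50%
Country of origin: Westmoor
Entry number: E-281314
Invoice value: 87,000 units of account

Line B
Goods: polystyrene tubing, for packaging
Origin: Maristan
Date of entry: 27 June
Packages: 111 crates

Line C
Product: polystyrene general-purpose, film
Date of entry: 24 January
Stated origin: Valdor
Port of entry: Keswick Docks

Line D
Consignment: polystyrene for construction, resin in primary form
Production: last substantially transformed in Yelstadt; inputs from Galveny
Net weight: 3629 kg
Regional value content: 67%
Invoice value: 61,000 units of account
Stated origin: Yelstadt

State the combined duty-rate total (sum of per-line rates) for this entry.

Line A: polyethylene → 18-1; resin in primary form → 18-1-1; general-purpose → 18-1-1-1. Scheduled 29%. Westmoor agreement on 18-1: RVC ≥ 40% → 18% available; preferential 18%. → 18%.
Line B: polystyrene → 18-3; tubing → 18-3-4; for packaging → 18-3-4-1. Scheduled 20%. No special measure applies. → 20%.
Line C: polystyrene → 18-3; film → 18-3-3; general-purpose → 18-3-3-1. Scheduled 2%. No special measure applies. → 2%.
Line D: polystyrene → 18-3; resin in primary form → 18-3-1; for construction → 18-3-1-1. Scheduled 2%. Yelstadt agreement on 18-3-2: 18-3-1-1 not covered; Yelstadt agreement on 18-1-2-2: 18-3-1-1 not covered. → 2%.
Sum: 18% + 20% + 2% + 2% = 42%.

42%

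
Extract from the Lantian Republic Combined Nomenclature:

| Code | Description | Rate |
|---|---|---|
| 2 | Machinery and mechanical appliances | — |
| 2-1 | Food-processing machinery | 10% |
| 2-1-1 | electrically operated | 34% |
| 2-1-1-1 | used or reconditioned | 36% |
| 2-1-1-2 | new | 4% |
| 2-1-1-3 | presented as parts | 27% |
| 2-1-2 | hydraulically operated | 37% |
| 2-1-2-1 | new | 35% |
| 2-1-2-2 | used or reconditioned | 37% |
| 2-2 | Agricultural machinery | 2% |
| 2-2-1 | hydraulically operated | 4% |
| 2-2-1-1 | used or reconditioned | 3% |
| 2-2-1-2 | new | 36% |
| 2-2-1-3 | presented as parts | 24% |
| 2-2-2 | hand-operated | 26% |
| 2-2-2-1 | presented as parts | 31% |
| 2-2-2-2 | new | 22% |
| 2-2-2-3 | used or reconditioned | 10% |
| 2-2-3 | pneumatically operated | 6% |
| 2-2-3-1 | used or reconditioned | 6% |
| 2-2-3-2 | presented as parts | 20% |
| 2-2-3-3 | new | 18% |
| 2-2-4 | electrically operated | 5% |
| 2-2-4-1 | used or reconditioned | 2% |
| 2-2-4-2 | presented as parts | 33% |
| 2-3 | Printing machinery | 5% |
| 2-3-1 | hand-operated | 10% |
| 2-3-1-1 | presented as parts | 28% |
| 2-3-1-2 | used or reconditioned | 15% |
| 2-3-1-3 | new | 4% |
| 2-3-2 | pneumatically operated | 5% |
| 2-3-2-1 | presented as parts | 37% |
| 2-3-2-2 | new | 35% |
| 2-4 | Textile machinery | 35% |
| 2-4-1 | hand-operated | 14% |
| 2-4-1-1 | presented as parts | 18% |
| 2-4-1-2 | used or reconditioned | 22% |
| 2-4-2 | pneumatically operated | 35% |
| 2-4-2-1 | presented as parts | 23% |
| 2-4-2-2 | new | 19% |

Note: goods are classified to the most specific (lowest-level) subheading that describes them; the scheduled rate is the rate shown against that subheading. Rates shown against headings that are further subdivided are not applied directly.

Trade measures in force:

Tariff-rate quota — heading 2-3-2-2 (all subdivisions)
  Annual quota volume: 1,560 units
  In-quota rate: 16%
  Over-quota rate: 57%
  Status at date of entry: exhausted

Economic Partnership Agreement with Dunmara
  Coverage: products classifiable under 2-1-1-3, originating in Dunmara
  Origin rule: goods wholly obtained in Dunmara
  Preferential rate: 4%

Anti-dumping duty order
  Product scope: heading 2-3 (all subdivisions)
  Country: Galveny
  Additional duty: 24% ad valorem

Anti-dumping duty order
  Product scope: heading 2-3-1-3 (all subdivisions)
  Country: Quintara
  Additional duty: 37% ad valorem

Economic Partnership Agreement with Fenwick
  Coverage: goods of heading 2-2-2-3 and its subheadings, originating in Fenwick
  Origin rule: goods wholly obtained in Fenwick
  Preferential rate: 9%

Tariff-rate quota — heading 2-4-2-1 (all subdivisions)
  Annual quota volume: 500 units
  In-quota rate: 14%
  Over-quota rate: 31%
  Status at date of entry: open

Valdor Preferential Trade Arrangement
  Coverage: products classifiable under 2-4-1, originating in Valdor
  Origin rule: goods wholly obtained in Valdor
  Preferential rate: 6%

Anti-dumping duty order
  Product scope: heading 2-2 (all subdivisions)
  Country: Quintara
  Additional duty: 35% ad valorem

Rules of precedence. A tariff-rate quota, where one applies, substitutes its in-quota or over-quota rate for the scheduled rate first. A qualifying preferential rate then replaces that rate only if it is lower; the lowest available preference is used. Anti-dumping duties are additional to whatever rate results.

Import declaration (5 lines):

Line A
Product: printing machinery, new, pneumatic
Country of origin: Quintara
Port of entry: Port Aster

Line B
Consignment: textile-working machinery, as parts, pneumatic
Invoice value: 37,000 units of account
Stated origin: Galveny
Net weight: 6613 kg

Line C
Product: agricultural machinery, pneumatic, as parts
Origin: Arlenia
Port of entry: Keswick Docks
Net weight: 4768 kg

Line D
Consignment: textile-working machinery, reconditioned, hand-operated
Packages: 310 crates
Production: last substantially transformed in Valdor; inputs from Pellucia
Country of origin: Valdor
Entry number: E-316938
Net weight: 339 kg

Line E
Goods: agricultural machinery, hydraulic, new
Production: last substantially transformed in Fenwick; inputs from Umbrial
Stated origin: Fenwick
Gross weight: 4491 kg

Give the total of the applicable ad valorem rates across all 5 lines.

Line A: printing → 2-3; pneumatic → 2-3-2; new → 2-3-2-2. Scheduled 35%. quota on 2-3-2-2 exhausted → over-quota 57%. → 57%.
Line B: textile-working → 2-4; pneumatic → 2-4-2; as parts → 2-4-2-1. Scheduled 23%. quota on 2-4-2-1 open → in-quota 14%. → 14%.
Line C: agricultural → 2-2; pneumatic → 2-2-3; as parts → 2-2-3-2. Scheduled 20%. No special measure applies. → 20%.
Line D: textile-working → 2-4; hand-operated → 2-4-1; reconditioned → 2-4-1-2. Scheduled 22%. Valdor agreement on 2-4-1: not wholly obtained. → 22%.
Line E: agricultural → 2-2; hydraulic → 2-2-1; new → 2-2-1-2. Scheduled 36%. Fenwick agreement on 2-2-2-3: 2-2-1-2 not covered. → 36%.
Sum: 57% + 14% + 20% + 22% + 36% = 149%.

149%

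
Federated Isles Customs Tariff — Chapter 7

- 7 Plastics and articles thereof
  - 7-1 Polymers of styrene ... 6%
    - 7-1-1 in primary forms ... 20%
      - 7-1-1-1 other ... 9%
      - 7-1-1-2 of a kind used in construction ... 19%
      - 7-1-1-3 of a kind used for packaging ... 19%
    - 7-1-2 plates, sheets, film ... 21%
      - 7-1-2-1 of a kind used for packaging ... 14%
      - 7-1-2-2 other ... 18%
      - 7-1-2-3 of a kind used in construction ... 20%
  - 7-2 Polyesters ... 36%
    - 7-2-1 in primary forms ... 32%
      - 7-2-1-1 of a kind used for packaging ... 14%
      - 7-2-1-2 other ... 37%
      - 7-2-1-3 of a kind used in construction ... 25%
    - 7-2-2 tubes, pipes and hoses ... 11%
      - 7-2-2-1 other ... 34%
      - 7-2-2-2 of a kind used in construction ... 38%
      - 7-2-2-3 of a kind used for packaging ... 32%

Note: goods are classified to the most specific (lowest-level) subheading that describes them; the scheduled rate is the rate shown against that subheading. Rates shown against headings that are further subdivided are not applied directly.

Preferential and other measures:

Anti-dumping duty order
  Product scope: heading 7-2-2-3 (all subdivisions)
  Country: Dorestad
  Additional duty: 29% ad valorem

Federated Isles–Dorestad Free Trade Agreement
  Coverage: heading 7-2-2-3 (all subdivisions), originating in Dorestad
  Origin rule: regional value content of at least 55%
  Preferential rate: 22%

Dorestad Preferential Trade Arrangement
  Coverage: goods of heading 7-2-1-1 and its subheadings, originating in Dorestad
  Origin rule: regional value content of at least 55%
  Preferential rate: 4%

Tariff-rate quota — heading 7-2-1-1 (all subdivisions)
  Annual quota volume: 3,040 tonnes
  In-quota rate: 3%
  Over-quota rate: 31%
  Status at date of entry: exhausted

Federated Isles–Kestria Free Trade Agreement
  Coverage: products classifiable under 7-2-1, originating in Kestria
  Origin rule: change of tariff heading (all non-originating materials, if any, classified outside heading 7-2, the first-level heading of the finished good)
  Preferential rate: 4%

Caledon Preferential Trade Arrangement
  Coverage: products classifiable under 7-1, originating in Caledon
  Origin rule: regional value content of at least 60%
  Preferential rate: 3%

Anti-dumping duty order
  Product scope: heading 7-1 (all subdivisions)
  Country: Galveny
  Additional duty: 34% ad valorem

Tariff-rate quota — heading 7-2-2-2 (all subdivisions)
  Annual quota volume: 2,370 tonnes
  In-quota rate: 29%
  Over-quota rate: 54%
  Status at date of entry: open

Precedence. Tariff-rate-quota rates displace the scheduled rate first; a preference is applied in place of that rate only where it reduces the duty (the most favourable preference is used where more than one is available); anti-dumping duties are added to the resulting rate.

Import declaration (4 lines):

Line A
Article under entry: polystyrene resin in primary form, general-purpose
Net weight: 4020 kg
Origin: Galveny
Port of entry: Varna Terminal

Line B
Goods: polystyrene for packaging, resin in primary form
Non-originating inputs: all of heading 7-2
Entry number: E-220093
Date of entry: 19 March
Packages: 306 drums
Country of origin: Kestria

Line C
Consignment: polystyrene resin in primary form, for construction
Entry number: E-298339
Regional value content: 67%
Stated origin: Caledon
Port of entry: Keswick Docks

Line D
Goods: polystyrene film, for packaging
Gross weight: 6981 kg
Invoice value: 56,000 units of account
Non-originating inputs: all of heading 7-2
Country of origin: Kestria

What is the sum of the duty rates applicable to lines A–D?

Line A: polystyrene → 7-1; resin in primary form → 7-1-1; general-purpose → 7-1-1-1. Scheduled 9%. anti-dumping (Galveny, 7-1): +34%; total 9% + 34% = 43%. → 43%.
Line B: polystyrene → 7-1; resin in primary form → 7-1-1; for packaging → 7-1-1-3. Scheduled 19%. Kestria agreement on 7-2-1: 7-1-1-3 not covered. → 19%.
Line C: polystyrene → 7-1; resin in primary form → 7-1-1; for construction → 7-1-1-2. Scheduled 19%. Caledon agreement on 7-1: RVC ≥ 60% → 3% available; preferential 3%. → 3%.
Line D: polystyrene → 7-1; film → 7-1-2; for packaging → 7-1-2-1. Scheduled 14%. Kestria agreement on 7-2-1: 7-1-2-1 not covered. → 14%.
Sum: 43% + 19% + 3% + 14% = 79%.

79%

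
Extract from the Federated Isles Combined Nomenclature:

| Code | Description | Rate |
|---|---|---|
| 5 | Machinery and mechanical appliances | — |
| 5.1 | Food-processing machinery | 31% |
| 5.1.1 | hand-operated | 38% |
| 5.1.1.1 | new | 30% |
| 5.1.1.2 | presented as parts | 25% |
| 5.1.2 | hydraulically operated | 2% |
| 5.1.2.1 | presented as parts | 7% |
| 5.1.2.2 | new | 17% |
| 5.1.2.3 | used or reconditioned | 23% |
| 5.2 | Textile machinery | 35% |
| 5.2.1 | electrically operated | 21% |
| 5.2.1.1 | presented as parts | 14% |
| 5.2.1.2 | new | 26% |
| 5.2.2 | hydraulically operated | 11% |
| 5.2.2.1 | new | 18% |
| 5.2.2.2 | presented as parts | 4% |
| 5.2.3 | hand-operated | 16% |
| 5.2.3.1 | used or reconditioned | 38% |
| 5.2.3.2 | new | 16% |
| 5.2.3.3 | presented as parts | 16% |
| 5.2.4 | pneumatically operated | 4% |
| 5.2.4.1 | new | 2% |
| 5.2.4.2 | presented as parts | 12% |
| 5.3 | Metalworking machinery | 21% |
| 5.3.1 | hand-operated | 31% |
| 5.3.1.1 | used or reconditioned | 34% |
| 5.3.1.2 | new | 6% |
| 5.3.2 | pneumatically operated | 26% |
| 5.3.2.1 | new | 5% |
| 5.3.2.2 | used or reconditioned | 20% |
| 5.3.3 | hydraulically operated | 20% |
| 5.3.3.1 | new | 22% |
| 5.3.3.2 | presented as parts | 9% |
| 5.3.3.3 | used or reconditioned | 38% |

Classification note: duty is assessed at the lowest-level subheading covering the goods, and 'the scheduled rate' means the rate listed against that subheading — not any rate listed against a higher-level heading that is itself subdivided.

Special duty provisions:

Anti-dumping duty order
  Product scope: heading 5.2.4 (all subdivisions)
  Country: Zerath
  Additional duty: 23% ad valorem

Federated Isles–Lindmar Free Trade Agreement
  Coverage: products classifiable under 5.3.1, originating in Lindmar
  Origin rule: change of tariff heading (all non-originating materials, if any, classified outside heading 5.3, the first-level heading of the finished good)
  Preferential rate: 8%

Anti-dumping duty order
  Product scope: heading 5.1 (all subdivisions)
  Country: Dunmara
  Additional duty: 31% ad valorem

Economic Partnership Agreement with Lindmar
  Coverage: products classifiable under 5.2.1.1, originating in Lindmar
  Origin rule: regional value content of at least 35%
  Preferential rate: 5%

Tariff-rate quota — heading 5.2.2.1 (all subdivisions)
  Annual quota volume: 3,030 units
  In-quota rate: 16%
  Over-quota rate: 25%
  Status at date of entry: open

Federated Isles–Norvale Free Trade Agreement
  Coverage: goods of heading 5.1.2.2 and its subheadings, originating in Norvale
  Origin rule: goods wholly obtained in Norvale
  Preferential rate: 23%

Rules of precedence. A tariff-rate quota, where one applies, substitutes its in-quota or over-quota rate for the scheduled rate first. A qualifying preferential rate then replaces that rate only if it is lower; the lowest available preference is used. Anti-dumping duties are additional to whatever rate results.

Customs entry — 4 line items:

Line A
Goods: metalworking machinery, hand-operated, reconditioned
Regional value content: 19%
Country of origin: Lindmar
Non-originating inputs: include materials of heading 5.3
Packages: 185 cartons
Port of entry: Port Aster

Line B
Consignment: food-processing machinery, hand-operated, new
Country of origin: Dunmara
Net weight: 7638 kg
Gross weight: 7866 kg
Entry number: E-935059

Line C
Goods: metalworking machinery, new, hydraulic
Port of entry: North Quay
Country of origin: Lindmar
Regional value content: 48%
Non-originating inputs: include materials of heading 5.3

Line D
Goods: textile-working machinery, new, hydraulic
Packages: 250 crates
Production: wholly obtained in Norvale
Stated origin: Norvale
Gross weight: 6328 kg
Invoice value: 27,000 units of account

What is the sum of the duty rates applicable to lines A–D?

133%

Line A: metalworking → 5.3; hand-operated → 5.3.1; reconditioned → 5.3.1.1. Scheduled 34%. Lindmar agreement on 5.3.1: CTH not met; Lindmar agreement on 5.2.1.1: 5.3.1.1 not covered. → 34%.
Line B: food-processing → 5.1; hand-operated → 5.1.1; new → 5.1.1.1. Scheduled 30%. anti-dumping (Dunmara, 5.1): +31%; total 30% + 31% = 61%. → 61%.
Line C: metalworking → 5.3; hydraulic → 5.3.3; new → 5.3.3.1. Scheduled 22%. Lindmar agreement on 5.3.1: 5.3.3.1 not covered; Lindmar agreement on 5.2.1.1: 5.3.3.1 not covered. → 22%.
Line D: textile-working → 5.2; hydraulic → 5.2.2; new → 5.2.2.1. Scheduled 18%. quota on 5.2.2.1 open → in-quota 16%; Norvale agreement on 5.1.2.2: 5.2.2.1 not covered. → 16%.
Sum: 34% + 61% + 22% + 16% = 133%.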